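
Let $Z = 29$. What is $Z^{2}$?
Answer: $841$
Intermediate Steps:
$Z^{2} = 29^{2} = 841$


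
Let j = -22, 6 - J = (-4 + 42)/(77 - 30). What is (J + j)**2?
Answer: 624100/2209 ≈ 282.53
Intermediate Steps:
J = 244/47 (J = 6 - (-4 + 42)/(77 - 30) = 6 - 38/47 = 244/47 ≈ 5.1915)
(J + j)**2 = (244/47 - 22)**2 = (-790/47)**2 = 624100/2209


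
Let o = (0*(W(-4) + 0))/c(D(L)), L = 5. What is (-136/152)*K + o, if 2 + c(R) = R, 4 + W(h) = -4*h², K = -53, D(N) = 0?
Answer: 901/19 ≈ 47.421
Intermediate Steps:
W(h) = -4 - 4*h²
c(R) = -2 + R
o = 0 (o = (0*((-4 - 4*(-4)²) + 0))/(-2 + 0) = (0*((-4 - 4*16) + 0))/(-2) = (0*((-4 - 64) + 0))*(-½) = (0*(-68 + 0))*(-½) = (0*(-68))*(-½) = 0*(-½) = 0)
(-136/152)*K + o = -136/152*(-53) + 0 = -136*1/152*(-53) + 0 = -17/19*(-53) + 0 = 901/19 + 0 = 901/19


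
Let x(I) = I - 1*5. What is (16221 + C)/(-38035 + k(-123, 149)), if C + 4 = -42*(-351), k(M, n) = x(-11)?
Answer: -30959/38051 ≈ -0.81362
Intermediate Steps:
x(I) = -5 + I (x(I) = I - 5 = -5 + I)
k(M, n) = -16 (k(M, n) = -5 - 11 = -16)
C = 14738 (C = -4 - 42*(-351) = -4 + 14742 = 14738)
(16221 + C)/(-38035 + k(-123, 149)) = (16221 + 14738)/(-38035 - 16) = 30959/(-38051) = 30959*(-1/38051) = -30959/38051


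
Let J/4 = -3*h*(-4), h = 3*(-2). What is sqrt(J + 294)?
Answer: sqrt(6) ≈ 2.4495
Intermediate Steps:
h = -6
J = -288 (J = 4*(-3*(-6)*(-4)) = 4*(18*(-4)) = 4*(-72) = -288)
sqrt(J + 294) = sqrt(-288 + 294) = sqrt(6)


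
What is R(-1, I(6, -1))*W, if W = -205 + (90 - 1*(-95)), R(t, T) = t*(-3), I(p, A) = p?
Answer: -60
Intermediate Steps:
R(t, T) = -3*t
W = -20 (W = -205 + (90 + 95) = -205 + 185 = -20)
R(-1, I(6, -1))*W = -3*(-1)*(-20) = 3*(-20) = -60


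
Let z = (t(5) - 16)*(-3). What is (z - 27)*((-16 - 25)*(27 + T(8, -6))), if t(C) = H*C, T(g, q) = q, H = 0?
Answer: -18081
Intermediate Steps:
t(C) = 0 (t(C) = 0*C = 0)
z = 48 (z = (0 - 16)*(-3) = -16*(-3) = 48)
(z - 27)*((-16 - 25)*(27 + T(8, -6))) = (48 - 27)*((-16 - 25)*(27 - 6)) = 21*(-41*21) = 21*(-861) = -18081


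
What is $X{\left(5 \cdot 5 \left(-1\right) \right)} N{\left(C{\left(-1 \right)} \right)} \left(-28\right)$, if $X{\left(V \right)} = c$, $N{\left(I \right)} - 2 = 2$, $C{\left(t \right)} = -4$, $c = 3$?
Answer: $-336$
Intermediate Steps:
$N{\left(I \right)} = 4$ ($N{\left(I \right)} = 2 + 2 = 4$)
$X{\left(V \right)} = 3$
$X{\left(5 \cdot 5 \left(-1\right) \right)} N{\left(C{\left(-1 \right)} \right)} \left(-28\right) = 3 \cdot 4 \left(-28\right) = 12 \left(-28\right) = -336$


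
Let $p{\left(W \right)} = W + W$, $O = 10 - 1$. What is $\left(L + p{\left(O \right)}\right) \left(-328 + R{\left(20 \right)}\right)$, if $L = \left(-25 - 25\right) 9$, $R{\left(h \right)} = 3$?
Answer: $140400$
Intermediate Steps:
$O = 9$
$p{\left(W \right)} = 2 W$
$L = -450$ ($L = \left(-25 - 25\right) 9 = \left(-50\right) 9 = -450$)
$\left(L + p{\left(O \right)}\right) \left(-328 + R{\left(20 \right)}\right) = \left(-450 + 2 \cdot 9\right) \left(-328 + 3\right) = \left(-450 + 18\right) \left(-325\right) = \left(-432\right) \left(-325\right) = 140400$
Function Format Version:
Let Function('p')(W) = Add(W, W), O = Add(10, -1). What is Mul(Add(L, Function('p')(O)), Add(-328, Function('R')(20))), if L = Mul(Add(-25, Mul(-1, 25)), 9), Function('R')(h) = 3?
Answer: 140400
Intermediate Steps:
O = 9
Function('p')(W) = Mul(2, W)
L = -450 (L = Mul(Add(-25, -25), 9) = Mul(-50, 9) = -450)
Mul(Add(L, Function('p')(O)), Add(-328, Function('R')(20))) = Mul(Add(-450, Mul(2, 9)), Add(-328, 3)) = Mul(Add(-450, 18), -325) = Mul(-432, -325) = 140400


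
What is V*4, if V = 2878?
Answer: 11512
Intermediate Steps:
V*4 = 2878*4 = 11512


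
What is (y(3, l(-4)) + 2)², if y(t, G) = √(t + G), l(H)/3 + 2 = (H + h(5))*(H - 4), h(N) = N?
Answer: -23 + 12*I*√3 ≈ -23.0 + 20.785*I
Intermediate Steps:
l(H) = -6 + 3*(-4 + H)*(5 + H) (l(H) = -6 + 3*((H + 5)*(H - 4)) = -6 + 3*((5 + H)*(-4 + H)) = -6 + 3*((-4 + H)*(5 + H)) = -6 + 3*(-4 + H)*(5 + H))
y(t, G) = √(G + t)
(y(3, l(-4)) + 2)² = (√((-66 + 3*(-4) + 3*(-4)²) + 3) + 2)² = (√((-66 - 12 + 3*16) + 3) + 2)² = (√((-66 - 12 + 48) + 3) + 2)² = (√(-30 + 3) + 2)² = (√(-27) + 2)² = (3*I*√3 + 2)² = (2 + 3*I*√3)²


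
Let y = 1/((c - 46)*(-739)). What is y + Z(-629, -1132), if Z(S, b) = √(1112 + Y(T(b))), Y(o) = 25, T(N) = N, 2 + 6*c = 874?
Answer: -3/220222 + √1137 ≈ 33.719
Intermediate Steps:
c = 436/3 (c = -⅓ + (⅙)*874 = -⅓ + 437/3 = 436/3 ≈ 145.33)
Z(S, b) = √1137 (Z(S, b) = √(1112 + 25) = √1137)
y = -3/220222 (y = 1/((436/3 - 46)*(-739)) = 1/((298/3)*(-739)) = 1/(-220222/3) = -3/220222 ≈ -1.3623e-5)
y + Z(-629, -1132) = -3/220222 + √1137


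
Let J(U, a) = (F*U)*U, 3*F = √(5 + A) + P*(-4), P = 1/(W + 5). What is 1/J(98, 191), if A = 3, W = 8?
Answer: 39/3207736 + 507*√2/6415472 ≈ 0.00012392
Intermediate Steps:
P = 1/13 (P = 1/(8 + 5) = 1/13 ≈ 0.076923)
F = -4/39 + 2*√2/3 (F = (√(5 + 3) + (1/13)*(-4))/3 = (√8 - 4/13)/3 = (2*√2 - 4/13)/3 = (-4/13 + 2*√2)/3 = -4/39 + 2*√2/3 ≈ 0.84025)
J(U, a) = U²*(-4/39 + 2*√2/3) (J(U, a) = ((-4/39 + 2*√2/3)*U)*U = (U*(-4/39 + 2*√2/3))*U = U²*(-4/39 + 2*√2/3))
1/J(98, 191) = 1/((2/39)*98²*(-2 + 13*√2)) = 1/((2/39)*9604*(-2 + 13*√2)) = 1/(-38416/39 + 19208*√2/3)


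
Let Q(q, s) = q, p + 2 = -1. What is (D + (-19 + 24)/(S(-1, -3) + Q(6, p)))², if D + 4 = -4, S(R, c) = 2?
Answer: 3481/64 ≈ 54.391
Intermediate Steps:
p = -3 (p = -2 - 1 = -3)
D = -8 (D = -4 - 4 = -8)
(D + (-19 + 24)/(S(-1, -3) + Q(6, p)))² = (-8 + (-19 + 24)/(2 + 6))² = (-8 + 5/8)² = (-59/8)² = 3481/64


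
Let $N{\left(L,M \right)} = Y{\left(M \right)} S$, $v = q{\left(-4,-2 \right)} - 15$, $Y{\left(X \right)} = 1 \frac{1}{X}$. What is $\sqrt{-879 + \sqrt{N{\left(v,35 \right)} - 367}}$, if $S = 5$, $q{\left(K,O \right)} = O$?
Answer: $\frac{\sqrt{-43071 + 14 i \sqrt{4494}}}{7} \approx 0.323 + 29.65 i$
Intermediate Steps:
$Y{\left(X \right)} = \frac{1}{X}$
$v = -17$ ($v = -2 - 15 = -17$)
$N{\left(L,M \right)} = \frac{5}{M}$ ($N{\left(L,M \right)} = \frac{1}{M} 5 = \frac{5}{M}$)
$\sqrt{-879 + \sqrt{N{\left(v,35 \right)} - 367}} = \sqrt{-879 + \sqrt{\frac{5}{35} - 367}} = \sqrt{-879 + \sqrt{5 \cdot \frac{1}{35} - 367}} = \sqrt{-879 + \sqrt{\frac{1}{7} - 367}} = \sqrt{-879 + \sqrt{- \frac{2568}{7}}} = \sqrt{-879 + \frac{2 i \sqrt{4494}}{7}}$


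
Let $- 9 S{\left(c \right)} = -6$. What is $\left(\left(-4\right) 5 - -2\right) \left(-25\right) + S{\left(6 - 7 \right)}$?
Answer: $\frac{1352}{3} \approx 450.67$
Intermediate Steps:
$S{\left(c \right)} = \frac{2}{3}$ ($S{\left(c \right)} = \left(- \frac{1}{9}\right) \left(-6\right) = \frac{2}{3}$)
$\left(\left(-4\right) 5 - -2\right) \left(-25\right) + S{\left(6 - 7 \right)} = \left(\left(-4\right) 5 - -2\right) \left(-25\right) + \frac{2}{3} = \left(-20 + 2\right) \left(-25\right) + \frac{2}{3} = \left(-18\right) \left(-25\right) + \frac{2}{3} = 450 + \frac{2}{3} = \frac{1352}{3}$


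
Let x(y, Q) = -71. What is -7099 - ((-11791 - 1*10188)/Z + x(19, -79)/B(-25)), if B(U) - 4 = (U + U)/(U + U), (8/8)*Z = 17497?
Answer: -619703833/87485 ≈ -7083.5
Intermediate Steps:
Z = 17497
B(U) = 5 (B(U) = 4 + (U + U)/(U + U) = 4 + (2*U)/((2*U)) = 4 + (2*U)*(1/(2*U)) = 4 + 1 = 5)
-7099 - ((-11791 - 1*10188)/Z + x(19, -79)/B(-25)) = -7099 - ((-11791 - 1*10188)/17497 - 71/5) = -7099 - ((-11791 - 10188)*(1/17497) - 71*⅕) = -7099 - (-21979*1/17497 - 71/5) = -7099 - (-21979/17497 - 71/5) = -7099 - 1*(-1352182/87485) = -7099 + 1352182/87485 = -619703833/87485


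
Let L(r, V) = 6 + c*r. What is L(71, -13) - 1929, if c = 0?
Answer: -1923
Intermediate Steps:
L(r, V) = 6 (L(r, V) = 6 + 0*r = 6 + 0 = 6)
L(71, -13) - 1929 = 6 - 1929 = -1923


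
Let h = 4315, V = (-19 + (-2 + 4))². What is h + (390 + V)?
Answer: 4994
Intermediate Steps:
V = 289 (V = (-19 + 2)² = (-17)² = 289)
h + (390 + V) = 4315 + (390 + 289) = 4315 + 679 = 4994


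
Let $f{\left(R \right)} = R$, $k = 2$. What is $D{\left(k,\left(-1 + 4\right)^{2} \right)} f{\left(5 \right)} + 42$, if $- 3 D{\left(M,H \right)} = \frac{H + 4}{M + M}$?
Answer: $\frac{439}{12} \approx 36.583$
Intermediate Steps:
$D{\left(M,H \right)} = - \frac{4 + H}{6 M}$ ($D{\left(M,H \right)} = - \frac{\left(H + 4\right) \frac{1}{M + M}}{3} = - \frac{\left(4 + H\right) \frac{1}{2 M}}{3} = - \frac{\frac{1}{2} \frac{1}{M} \left(4 + H\right)}{3} = - \frac{4 + H}{6 M}$)
$D{\left(k,\left(-1 + 4\right)^{2} \right)} f{\left(5 \right)} + 42 = \frac{-4 - \left(-1 + 4\right)^{2}}{6 \cdot 2} \cdot 5 + 42 = \frac{1}{6} \cdot \frac{1}{2} \left(-4 - 3^{2}\right) 5 + 42 = \frac{1}{6} \cdot \frac{1}{2} \left(-4 - 9\right) 5 + 42 = \frac{1}{6} \cdot \frac{1}{2} \left(-13\right) 5 + 42 = \left(- \frac{13}{12}\right) 5 + 42 = - \frac{65}{12} + 42 = \frac{439}{12}$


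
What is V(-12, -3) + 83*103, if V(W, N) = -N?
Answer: 8552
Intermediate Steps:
V(-12, -3) + 83*103 = -1*(-3) + 83*103 = 3 + 8549 = 8552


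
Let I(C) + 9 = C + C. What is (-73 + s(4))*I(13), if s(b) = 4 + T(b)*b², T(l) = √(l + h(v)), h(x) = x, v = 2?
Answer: -1173 + 272*√6 ≈ -506.74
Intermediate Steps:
T(l) = √(2 + l) (T(l) = √(l + 2) = √(2 + l))
s(b) = 4 + b²*√(2 + b) (s(b) = 4 + √(2 + b)*b² = 4 + b²*√(2 + b))
I(C) = -9 + 2*C (I(C) = -9 + (C + C) = -9 + 2*C)
(-73 + s(4))*I(13) = (-73 + (4 + 4²*√(2 + 4)))*(-9 + 2*13) = (-73 + (4 + 16*√6))*(-9 + 26) = (-69 + 16*√6)*17 = -1173 + 272*√6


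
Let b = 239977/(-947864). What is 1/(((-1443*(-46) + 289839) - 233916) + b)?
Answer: 947864/115924475087 ≈ 8.1766e-6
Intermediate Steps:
b = -239977/947864 (b = 239977*(-1/947864) = -239977/947864 ≈ -0.25318)
1/(((-1443*(-46) + 289839) - 233916) + b) = 1/(((-1443*(-46) + 289839) - 233916) - 239977/947864) = 1/(((66378 + 289839) - 233916) - 239977/947864) = 1/((356217 - 233916) - 239977/947864) = 1/(122301 - 239977/947864) = 1/(115924475087/947864) = 947864/115924475087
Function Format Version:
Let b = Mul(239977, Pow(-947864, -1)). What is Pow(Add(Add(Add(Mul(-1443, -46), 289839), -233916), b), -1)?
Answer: Rational(947864, 115924475087) ≈ 8.1766e-6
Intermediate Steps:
b = Rational(-239977, 947864) (b = Mul(239977, Rational(-1, 947864)) = Rational(-239977, 947864) ≈ -0.25318)
Pow(Add(Add(Add(Mul(-1443, -46), 289839), -233916), b), -1) = Pow(Add(Add(Add(Mul(-1443, -46), 289839), -233916), Rational(-239977, 947864)), -1) = Pow(Add(Add(Add(66378, 289839), -233916), Rational(-239977, 947864)), -1) = Pow(Add(Add(356217, -233916), Rational(-239977, 947864)), -1) = Pow(Add(122301, Rational(-239977, 947864)), -1) = Pow(Rational(115924475087, 947864), -1) = Rational(947864, 115924475087)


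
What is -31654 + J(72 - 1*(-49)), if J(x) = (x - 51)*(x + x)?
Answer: -14714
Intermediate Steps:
J(x) = 2*x*(-51 + x) (J(x) = (-51 + x)*(2*x) = 2*x*(-51 + x))
-31654 + J(72 - 1*(-49)) = -31654 + 2*(72 - 1*(-49))*(-51 + (72 - 1*(-49))) = -31654 + 2*(72 + 49)*(-51 + (72 + 49)) = -31654 + 2*121*(-51 + 121) = -31654 + 2*121*70 = -31654 + 16940 = -14714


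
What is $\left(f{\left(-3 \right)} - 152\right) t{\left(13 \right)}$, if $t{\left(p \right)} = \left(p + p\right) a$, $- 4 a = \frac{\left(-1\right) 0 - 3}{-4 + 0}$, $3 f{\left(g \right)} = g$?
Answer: $\frac{5967}{8} \approx 745.88$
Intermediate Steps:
$f{\left(g \right)} = \frac{g}{3}$
$a = - \frac{3}{16}$ ($a = - \frac{\left(\left(-1\right) 0 - 3\right) \frac{1}{-4 + 0}}{4} = - \frac{\left(0 - 3\right) \frac{1}{-4}}{4} = - \frac{\left(-3\right) \left(- \frac{1}{4}\right)}{4} = \left(- \frac{1}{4}\right) \frac{3}{4} = - \frac{3}{16} \approx -0.1875$)
$t{\left(p \right)} = - \frac{3 p}{8}$ ($t{\left(p \right)} = \left(p + p\right) \left(- \frac{3}{16}\right) = 2 p \left(- \frac{3}{16}\right) = - \frac{3 p}{8}$)
$\left(f{\left(-3 \right)} - 152\right) t{\left(13 \right)} = \left(\frac{1}{3} \left(-3\right) - 152\right) \left(\left(- \frac{3}{8}\right) 13\right) = \left(-1 - 152\right) \left(- \frac{39}{8}\right) = \left(-153\right) \left(- \frac{39}{8}\right) = \frac{5967}{8}$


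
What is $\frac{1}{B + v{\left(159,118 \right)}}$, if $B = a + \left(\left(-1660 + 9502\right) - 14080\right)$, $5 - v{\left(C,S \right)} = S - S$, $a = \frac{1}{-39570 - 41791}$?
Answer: $- \frac{81361}{507123114} \approx -0.00016044$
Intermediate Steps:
$a = - \frac{1}{81361}$ ($a = \frac{1}{-81361} = - \frac{1}{81361} \approx -1.2291 \cdot 10^{-5}$)
$v{\left(C,S \right)} = 5$ ($v{\left(C,S \right)} = 5 - \left(S - S\right) = 5 - 0 = 5 + 0 = 5$)
$B = - \frac{507529919}{81361}$ ($B = - \frac{1}{81361} + \left(\left(-1660 + 9502\right) - 14080\right) = - \frac{1}{81361} + \left(7842 - 14080\right) = - \frac{1}{81361} - 6238 = - \frac{507529919}{81361} \approx -6238.0$)
$\frac{1}{B + v{\left(159,118 \right)}} = \frac{1}{- \frac{507529919}{81361} + 5} = \frac{1}{- \frac{507123114}{81361}} = - \frac{81361}{507123114}$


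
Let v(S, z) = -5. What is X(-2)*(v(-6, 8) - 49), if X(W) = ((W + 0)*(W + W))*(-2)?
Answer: 864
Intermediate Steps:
X(W) = -4*W² (X(W) = (W*(2*W))*(-2) = (2*W²)*(-2) = -4*W²)
X(-2)*(v(-6, 8) - 49) = (-4*(-2)²)*(-5 - 49) = -4*4*(-54) = -16*(-54) = 864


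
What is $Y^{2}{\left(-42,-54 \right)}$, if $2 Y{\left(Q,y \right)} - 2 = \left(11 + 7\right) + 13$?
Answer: $\frac{1089}{4} \approx 272.25$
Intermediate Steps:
$Y{\left(Q,y \right)} = \frac{33}{2}$ ($Y{\left(Q,y \right)} = 1 + \frac{\left(11 + 7\right) + 13}{2} = 1 + \frac{18 + 13}{2} = 1 + \frac{1}{2} \cdot 31 = 1 + \frac{31}{2} = \frac{33}{2}$)
$Y^{2}{\left(-42,-54 \right)} = \left(\frac{33}{2}\right)^{2} = \frac{1089}{4}$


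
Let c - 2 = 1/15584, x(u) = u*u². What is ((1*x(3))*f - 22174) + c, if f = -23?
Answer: -355206111/15584 ≈ -22793.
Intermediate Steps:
x(u) = u³
c = 31169/15584 (c = 2 + 1/15584 = 31169/15584 ≈ 2.0001)
((1*x(3))*f - 22174) + c = ((1*3³)*(-23) - 22174) + 31169/15584 = ((1*27)*(-23) - 22174) + 31169/15584 = (27*(-23) - 22174) + 31169/15584 = (-621 - 22174) + 31169/15584 = -22795 + 31169/15584 = -355206111/15584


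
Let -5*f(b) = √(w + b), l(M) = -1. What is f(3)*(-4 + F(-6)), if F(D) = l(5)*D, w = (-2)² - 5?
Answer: -2*√2/5 ≈ -0.56569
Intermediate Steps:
w = -1 (w = 4 - 5 = -1)
F(D) = -D
f(b) = -√(-1 + b)/5
f(3)*(-4 + F(-6)) = (-√(-1 + 3)/5)*(-4 - 1*(-6)) = (-√2/5)*(-4 + 6) = -√2/5*2 = -2*√2/5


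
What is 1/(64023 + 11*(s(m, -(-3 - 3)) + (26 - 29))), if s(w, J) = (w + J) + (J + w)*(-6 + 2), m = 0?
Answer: 1/63792 ≈ 1.5676e-5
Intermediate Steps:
s(w, J) = -3*J - 3*w (s(w, J) = (J + w) + (J + w)*(-4) = (J + w) + (-4*J - 4*w) = -3*J - 3*w)
1/(64023 + 11*(s(m, -(-3 - 3)) + (26 - 29))) = 1/(64023 + 11*((-(-3)*(-3 - 3) - 3*0) + (26 - 29))) = 1/(64023 + 11*((-(-3)*(-6) + 0) - 3)) = 1/(64023 + 11*((-3*6 + 0) - 3)) = 1/(64023 + 11*((-18 + 0) - 3)) = 1/(64023 + 11*(-18 - 3)) = 1/(64023 + 11*(-21)) = 1/(64023 - 231) = 1/63792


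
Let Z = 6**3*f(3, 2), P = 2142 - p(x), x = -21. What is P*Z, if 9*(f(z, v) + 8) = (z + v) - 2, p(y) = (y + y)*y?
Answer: -2086560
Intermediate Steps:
p(y) = 2*y**2 (p(y) = (2*y)*y = 2*y**2)
f(z, v) = -74/9 + v/9 + z/9 (f(z, v) = -8 + ((z + v) - 2)/9 = -8 + ((v + z) - 2)/9 = -8 + (-2 + v + z)/9 = -8 + (-2/9 + v/9 + z/9) = -74/9 + v/9 + z/9)
P = 1260 (P = 2142 - 2*(-21)**2 = 2142 - 2*441 = 2142 - 1*882 = 2142 - 882 = 1260)
Z = -1656 (Z = 6**3*(-74/9 + (1/9)*2 + (1/9)*3) = 216*(-74/9 + 2/9 + 1/3) = 216*(-23/3) = -1656)
P*Z = 1260*(-1656) = -2086560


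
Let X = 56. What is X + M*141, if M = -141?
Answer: -19825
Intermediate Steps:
X + M*141 = 56 - 141*141 = 56 - 19881 = -19825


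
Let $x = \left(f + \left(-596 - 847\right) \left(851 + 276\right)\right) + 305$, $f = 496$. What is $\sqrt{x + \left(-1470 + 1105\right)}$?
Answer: $5 i \sqrt{65033} \approx 1275.1 i$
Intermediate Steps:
$x = -1625460$ ($x = \left(496 + \left(-596 - 847\right) \left(851 + 276\right)\right) + 305 = \left(496 - 1626261\right) + 305 = -1625765 + 305 = -1625460$)
$\sqrt{x + \left(-1470 + 1105\right)} = \sqrt{-1625460 + \left(-1470 + 1105\right)} = \sqrt{-1625460 - 365} = \sqrt{-1625825} = 5 i \sqrt{65033}$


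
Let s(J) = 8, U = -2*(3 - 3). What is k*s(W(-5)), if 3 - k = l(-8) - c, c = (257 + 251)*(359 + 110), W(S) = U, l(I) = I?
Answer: 1906104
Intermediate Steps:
U = 0 (U = -2*0 = 0)
W(S) = 0
c = 238252 (c = 508*469 = 238252)
k = 238263 (k = 3 - (-8 - 1*238252) = 3 - (-8 - 238252) = 3 - 1*(-238260) = 3 + 238260 = 238263)
k*s(W(-5)) = 238263*8 = 1906104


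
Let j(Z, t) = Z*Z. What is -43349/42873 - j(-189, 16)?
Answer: -1531509782/42873 ≈ -35722.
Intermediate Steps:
j(Z, t) = Z²
-43349/42873 - j(-189, 16) = -43349/42873 - 1*(-189)² = -43349*1/42873 - 1*35721 = -43349/42873 - 35721 = -1531509782/42873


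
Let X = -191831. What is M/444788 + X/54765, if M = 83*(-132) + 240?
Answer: -21477747142/6089703705 ≈ -3.5269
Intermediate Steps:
M = -10716 (M = -10956 + 240 = -10716)
M/444788 + X/54765 = -10716/444788 - 191831/54765 = -10716*1/444788 - 191831*1/54765 = -2679/111197 - 191831/54765 = -21477747142/6089703705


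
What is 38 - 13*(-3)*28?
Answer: 1130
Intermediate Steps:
38 - 13*(-3)*28 = 38 + 39*28 = 38 + 1092 = 1130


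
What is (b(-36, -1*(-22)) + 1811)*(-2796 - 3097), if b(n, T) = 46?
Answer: -10943301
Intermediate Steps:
(b(-36, -1*(-22)) + 1811)*(-2796 - 3097) = (46 + 1811)*(-2796 - 3097) = 1857*(-5893) = -10943301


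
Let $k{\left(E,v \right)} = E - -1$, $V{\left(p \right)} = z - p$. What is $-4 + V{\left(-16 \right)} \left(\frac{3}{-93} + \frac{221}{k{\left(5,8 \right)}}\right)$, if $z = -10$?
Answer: $\frac{6721}{31} \approx 216.81$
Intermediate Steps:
$V{\left(p \right)} = -10 - p$
$k{\left(E,v \right)} = 1 + E$ ($k{\left(E,v \right)} = E + 1 = 1 + E$)
$-4 + V{\left(-16 \right)} \left(\frac{3}{-93} + \frac{221}{k{\left(5,8 \right)}}\right) = -4 + \left(-10 - -16\right) \left(\frac{3}{-93} + \frac{221}{1 + 5}\right) = -4 + \left(-10 + 16\right) \left(3 \left(- \frac{1}{93}\right) + \frac{221}{6}\right) = -4 + 6 \left(- \frac{1}{31} + 221 \cdot \frac{1}{6}\right) = -4 + 6 \left(- \frac{1}{31} + \frac{221}{6}\right) = -4 + 6 \cdot \frac{6845}{186} = -4 + \frac{6845}{31} = \frac{6721}{31}$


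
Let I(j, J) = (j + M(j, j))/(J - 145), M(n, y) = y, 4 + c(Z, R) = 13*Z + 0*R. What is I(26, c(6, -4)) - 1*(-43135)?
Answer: 3062533/71 ≈ 43134.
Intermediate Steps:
c(Z, R) = -4 + 13*Z (c(Z, R) = -4 + (13*Z + 0*R) = -4 + (13*Z + 0) = -4 + 13*Z)
I(j, J) = 2*j/(-145 + J) (I(j, J) = (j + j)/(J - 145) = (2*j)/(-145 + J) = 2*j/(-145 + J))
I(26, c(6, -4)) - 1*(-43135) = 2*26/(-145 + (-4 + 13*6)) - 1*(-43135) = 2*26/(-145 + (-4 + 78)) + 43135 = 2*26/(-145 + 74) + 43135 = 2*26/(-71) + 43135 = 2*26*(-1/71) + 43135 = -52/71 + 43135 = 3062533/71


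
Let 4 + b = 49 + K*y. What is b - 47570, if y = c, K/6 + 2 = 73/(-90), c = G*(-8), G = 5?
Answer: -140551/3 ≈ -46850.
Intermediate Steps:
c = -40 (c = 5*(-8) = -40)
K = -253/15 (K = -12 + 6*(73/(-90)) = -12 + 6*(73*(-1/90)) = -12 + 6*(-73/90) = -12 - 73/15 = -253/15 ≈ -16.867)
y = -40
b = 2159/3 (b = -4 + (49 - 253/15*(-40)) = -4 + (49 + 2024/3) = -4 + 2171/3 = 2159/3 ≈ 719.67)
b - 47570 = 2159/3 - 47570 = -140551/3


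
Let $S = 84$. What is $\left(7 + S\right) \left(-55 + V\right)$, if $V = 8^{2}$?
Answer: $819$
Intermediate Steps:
$V = 64$
$\left(7 + S\right) \left(-55 + V\right) = \left(7 + 84\right) \left(-55 + 64\right) = 91 \cdot 9 = 819$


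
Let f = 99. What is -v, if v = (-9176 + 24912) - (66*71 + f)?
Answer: -10951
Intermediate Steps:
v = 10951 (v = (-9176 + 24912) - (66*71 + 99) = 15736 - (4686 + 99) = 15736 - 1*4785 = 15736 - 4785 = 10951)
-v = -1*10951 = -10951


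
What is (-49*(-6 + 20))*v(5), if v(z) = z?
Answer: -3430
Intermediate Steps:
(-49*(-6 + 20))*v(5) = -49*(-6 + 20)*5 = -49*14*5 = -686*5 = -3430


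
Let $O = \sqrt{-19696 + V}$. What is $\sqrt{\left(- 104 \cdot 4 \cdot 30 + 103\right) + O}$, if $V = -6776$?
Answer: $\sqrt{-12377 + 2 i \sqrt{6618}} \approx 0.7312 + 111.25 i$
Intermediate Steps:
$O = 2 i \sqrt{6618}$ ($O = \sqrt{-19696 - 6776} = \sqrt{-26472} = 2 i \sqrt{6618} \approx 162.7 i$)
$\sqrt{\left(- 104 \cdot 4 \cdot 30 + 103\right) + O} = \sqrt{\left(- 104 \cdot 4 \cdot 30 + 103\right) + 2 i \sqrt{6618}} = \sqrt{\left(\left(-104\right) 120 + 103\right) + 2 i \sqrt{6618}} = \sqrt{\left(-12480 + 103\right) + 2 i \sqrt{6618}} = \sqrt{-12377 + 2 i \sqrt{6618}}$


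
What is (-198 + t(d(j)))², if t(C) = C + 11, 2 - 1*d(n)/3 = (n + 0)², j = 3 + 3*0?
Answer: 43264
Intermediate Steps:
j = 3 (j = 3 + 0 = 3)
d(n) = 6 - 3*n² (d(n) = 6 - 3*(n + 0)² = 6 - 3*n²)
t(C) = 11 + C
(-198 + t(d(j)))² = (-198 + (11 + (6 - 3*3²)))² = (-198 + (11 + (6 - 3*9)))² = (-198 + (11 + (6 - 27)))² = (-198 + (11 - 21))² = (-198 - 10)² = (-208)² = 43264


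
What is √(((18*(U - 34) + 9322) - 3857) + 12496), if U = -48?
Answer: √16485 ≈ 128.39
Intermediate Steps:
√(((18*(U - 34) + 9322) - 3857) + 12496) = √(((18*(-48 - 34) + 9322) - 3857) + 12496) = √(((18*(-82) + 9322) - 3857) + 12496) = √(((-1476 + 9322) - 3857) + 12496) = √((7846 - 3857) + 12496) = √(3989 + 12496) = √16485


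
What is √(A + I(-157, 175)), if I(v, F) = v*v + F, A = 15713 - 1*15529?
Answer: 4*√1563 ≈ 158.14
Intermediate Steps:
A = 184 (A = 15713 - 15529 = 184)
I(v, F) = F + v² (I(v, F) = v² + F = F + v²)
√(A + I(-157, 175)) = √(184 + (175 + (-157)²)) = √(184 + (175 + 24649)) = √(184 + 24824) = √25008 = 4*√1563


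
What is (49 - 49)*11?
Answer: 0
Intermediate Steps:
(49 - 49)*11 = 0*11 = 0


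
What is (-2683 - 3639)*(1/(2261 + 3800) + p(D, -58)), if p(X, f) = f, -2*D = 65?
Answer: 76635066/209 ≈ 3.6668e+5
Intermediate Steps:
D = -65/2 (D = -½*65 = -65/2 ≈ -32.500)
(-2683 - 3639)*(1/(2261 + 3800) + p(D, -58)) = (-2683 - 3639)*(1/(2261 + 3800) - 58) = -6322*(1/6061 - 58) = -6322*(-351537/6061) = 76635066/209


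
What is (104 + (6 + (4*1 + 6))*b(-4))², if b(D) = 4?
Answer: 28224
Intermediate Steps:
(104 + (6 + (4*1 + 6))*b(-4))² = (104 + (6 + (4*1 + 6))*4)² = (104 + (6 + (4 + 6))*4)² = (104 + (6 + 10)*4)² = (104 + 16*4)² = (104 + 64)² = 168² = 28224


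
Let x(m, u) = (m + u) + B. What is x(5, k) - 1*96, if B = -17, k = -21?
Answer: -129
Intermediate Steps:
x(m, u) = -17 + m + u (x(m, u) = (m + u) - 17 = -17 + m + u)
x(5, k) - 1*96 = (-17 + 5 - 21) - 1*96 = -33 - 96 = -129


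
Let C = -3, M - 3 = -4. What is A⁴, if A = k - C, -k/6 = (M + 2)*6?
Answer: 1185921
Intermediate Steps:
M = -1 (M = 3 - 4 = -1)
k = -36 (k = -6*(-1 + 2)*6 = -6*6 = -36)
A = -33 (A = -36 - 1*(-3) = -36 + 3 = -33)
A⁴ = (-33)⁴ = 1185921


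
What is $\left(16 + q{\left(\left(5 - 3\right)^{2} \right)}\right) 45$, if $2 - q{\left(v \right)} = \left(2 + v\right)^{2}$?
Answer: $-810$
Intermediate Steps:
$q{\left(v \right)} = 2 - \left(2 + v\right)^{2}$
$\left(16 + q{\left(\left(5 - 3\right)^{2} \right)}\right) 45 = \left(16 + \left(2 - \left(2 + \left(5 - 3\right)^{2}\right)^{2}\right)\right) 45 = \left(16 + \left(2 - \left(2 + 2^{2}\right)^{2}\right)\right) 45 = \left(16 + \left(2 - \left(2 + 4\right)^{2}\right)\right) 45 = \left(16 + \left(2 - 6^{2}\right)\right) 45 = \left(16 + \left(2 - 36\right)\right) 45 = \left(16 - 34\right) 45 = \left(-18\right) 45 = -810$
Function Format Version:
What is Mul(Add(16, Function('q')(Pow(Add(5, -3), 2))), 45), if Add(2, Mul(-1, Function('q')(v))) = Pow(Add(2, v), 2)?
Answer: -810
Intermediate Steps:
Function('q')(v) = Add(2, Mul(-1, Pow(Add(2, v), 2)))
Mul(Add(16, Function('q')(Pow(Add(5, -3), 2))), 45) = Mul(Add(16, Add(2, Mul(-1, Pow(Add(2, Pow(Add(5, -3), 2)), 2)))), 45) = Mul(Add(16, Add(2, Mul(-1, Pow(Add(2, Pow(2, 2)), 2)))), 45) = Mul(Add(16, Add(2, Mul(-1, Pow(Add(2, 4), 2)))), 45) = Mul(Add(16, Add(2, Mul(-1, Pow(6, 2)))), 45) = Mul(Add(16, Add(2, Mul(-1, 36))), 45) = Mul(Add(16, Add(2, -36)), 45) = Mul(Add(16, -34), 45) = Mul(-18, 45) = -810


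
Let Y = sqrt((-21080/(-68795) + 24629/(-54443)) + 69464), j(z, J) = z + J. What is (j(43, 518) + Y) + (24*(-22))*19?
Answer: -9471 + sqrt(38977745303196393699065)/749081237 ≈ -9207.4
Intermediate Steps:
j(z, J) = J + z
Y = sqrt(38977745303196393699065)/749081237 (Y = sqrt((-21080*(-1/68795) + 24629*(-1/54443)) + 69464) = sqrt((4216/13759 - 24629/54443) + 69464) = sqrt(-109338723/749081237 + 69464) = sqrt(52034069708245/749081237) = sqrt(38977745303196393699065)/749081237 ≈ 263.56)
(j(43, 518) + Y) + (24*(-22))*19 = ((518 + 43) + sqrt(38977745303196393699065)/749081237) + (24*(-22))*19 = (561 + sqrt(38977745303196393699065)/749081237) - 528*19 = (561 + sqrt(38977745303196393699065)/749081237) - 10032 = -9471 + sqrt(38977745303196393699065)/749081237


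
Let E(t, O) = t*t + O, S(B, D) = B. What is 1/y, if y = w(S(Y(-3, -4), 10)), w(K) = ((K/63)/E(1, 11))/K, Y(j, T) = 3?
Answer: 756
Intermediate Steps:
E(t, O) = O + t**2 (E(t, O) = t**2 + O = O + t**2)
w(K) = 1/756 (w(K) = ((K/63)/(11 + 1**2))/K = ((K*(1/63))/(11 + 1))/K = ((K/63)/12)/K = ((K/63)*(1/12))/K = (K/756)/K = 1/756)
y = 1/756 ≈ 0.0013228
1/y = 1/(1/756) = 756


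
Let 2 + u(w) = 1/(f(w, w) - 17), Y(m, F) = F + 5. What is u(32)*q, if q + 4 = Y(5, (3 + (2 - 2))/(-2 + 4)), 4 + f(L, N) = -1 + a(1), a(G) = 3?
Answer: -195/38 ≈ -5.1316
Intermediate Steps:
Y(m, F) = 5 + F
f(L, N) = -2 (f(L, N) = -4 + (-1 + 3) = -4 + 2 = -2)
q = 5/2 (q = -4 + (5 + (3 + (2 - 2))/(-2 + 4)) = -4 + (5 + (3 + 0)/2) = -4 + (5 + 3*(½)) = -4 + (5 + 3/2) = -4 + 13/2 = 5/2 ≈ 2.5000)
u(w) = -39/19 (u(w) = -2 + 1/(-2 - 17) = -2 + 1/(-19) = -2 - 1/19 = -39/19)
u(32)*q = -39/19*5/2 = -195/38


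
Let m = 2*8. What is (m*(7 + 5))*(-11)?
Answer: -2112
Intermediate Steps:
m = 16
(m*(7 + 5))*(-11) = (16*(7 + 5))*(-11) = (16*12)*(-11) = 192*(-11) = -2112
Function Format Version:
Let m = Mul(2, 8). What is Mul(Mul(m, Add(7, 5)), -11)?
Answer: -2112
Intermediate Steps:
m = 16
Mul(Mul(m, Add(7, 5)), -11) = Mul(Mul(16, Add(7, 5)), -11) = Mul(Mul(16, 12), -11) = Mul(192, -11) = -2112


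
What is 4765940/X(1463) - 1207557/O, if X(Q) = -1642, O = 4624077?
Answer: -3673342724329/1265455739 ≈ -2902.8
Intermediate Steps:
4765940/X(1463) - 1207557/O = 4765940/(-1642) - 1207557/4624077 = 4765940*(-1/1642) - 1207557*1/4624077 = -2382970/821 - 402519/1541359 = -3673342724329/1265455739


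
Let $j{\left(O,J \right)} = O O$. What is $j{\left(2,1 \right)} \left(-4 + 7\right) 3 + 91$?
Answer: $127$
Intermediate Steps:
$j{\left(O,J \right)} = O^{2}$
$j{\left(2,1 \right)} \left(-4 + 7\right) 3 + 91 = 2^{2} \left(-4 + 7\right) 3 + 91 = 4 \cdot 3 \cdot 3 + 91 = 12 \cdot 3 + 91 = 36 + 91 = 127$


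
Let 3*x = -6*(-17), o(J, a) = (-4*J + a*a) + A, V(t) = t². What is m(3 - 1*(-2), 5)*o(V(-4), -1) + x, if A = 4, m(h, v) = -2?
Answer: 152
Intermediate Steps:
o(J, a) = 4 + a² - 4*J (o(J, a) = (-4*J + a*a) + 4 = (-4*J + a²) + 4 = (a² - 4*J) + 4 = 4 + a² - 4*J)
x = 34 (x = (-6*(-17))/3 = (⅓)*102 = 34)
m(3 - 1*(-2), 5)*o(V(-4), -1) + x = -2*(4 + (-1)² - 4*(-4)²) + 34 = -2*(4 + 1 - 4*16) + 34 = -2*(4 + 1 - 64) + 34 = -2*(-59) + 34 = 118 + 34 = 152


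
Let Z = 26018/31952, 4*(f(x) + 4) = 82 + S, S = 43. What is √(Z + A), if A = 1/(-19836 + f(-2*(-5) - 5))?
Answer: √326181385545388490/632929180 ≈ 0.90235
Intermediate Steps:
f(x) = 109/4 (f(x) = -4 + (82 + 43)/4 = -4 + (¼)*125 = -4 + 125/4 = 109/4)
A = -4/79235 (A = 1/(-19836 + 109/4) = 1/(-79235/4) = -4/79235 ≈ -5.0483e-5)
Z = 13009/15976 (Z = 26018*(1/31952) = 13009/15976 ≈ 0.81428)
√(Z + A) = √(13009/15976 - 4/79235) = √(1030704211/1265858360) = √326181385545388490/632929180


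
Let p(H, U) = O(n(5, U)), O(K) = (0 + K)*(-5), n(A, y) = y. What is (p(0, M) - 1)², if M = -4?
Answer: 361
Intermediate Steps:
O(K) = -5*K (O(K) = K*(-5) = -5*K)
p(H, U) = -5*U
(p(0, M) - 1)² = (-5*(-4) - 1)² = (20 - 1)² = 19² = 361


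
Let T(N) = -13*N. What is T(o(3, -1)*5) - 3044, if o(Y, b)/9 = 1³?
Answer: -3629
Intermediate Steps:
o(Y, b) = 9 (o(Y, b) = 9*1³ = 9*1 = 9)
T(o(3, -1)*5) - 3044 = -117*5 - 3044 = -13*45 - 3044 = -585 - 3044 = -3629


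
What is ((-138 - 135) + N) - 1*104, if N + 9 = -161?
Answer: -547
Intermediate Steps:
N = -170 (N = -9 - 161 = -170)
((-138 - 135) + N) - 1*104 = ((-138 - 135) - 170) - 1*104 = (-273 - 170) - 104 = -443 - 104 = -547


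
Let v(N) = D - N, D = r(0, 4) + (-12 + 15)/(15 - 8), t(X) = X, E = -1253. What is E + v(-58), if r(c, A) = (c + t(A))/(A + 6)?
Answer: -41796/35 ≈ -1194.2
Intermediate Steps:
r(c, A) = (A + c)/(6 + A) (r(c, A) = (c + A)/(A + 6) = (A + c)/(6 + A))
D = 29/35 (D = (4 + 0)/(6 + 4) + (-12 + 15)/(15 - 8) = 4/10 + 3/7 = (⅒)*4 + 3*(⅐) = ⅖ + 3/7 = 29/35 ≈ 0.82857)
v(N) = 29/35 - N
E + v(-58) = -1253 + (29/35 - 1*(-58)) = -1253 + (29/35 + 58) = -1253 + 2059/35 = -41796/35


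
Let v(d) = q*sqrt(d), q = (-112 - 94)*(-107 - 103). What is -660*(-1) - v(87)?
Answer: 660 - 43260*sqrt(87) ≈ -4.0284e+5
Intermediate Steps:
q = 43260 (q = -206*(-210) = 43260)
v(d) = 43260*sqrt(d)
-660*(-1) - v(87) = -660*(-1) - 43260*sqrt(87) = 660 - 43260*sqrt(87)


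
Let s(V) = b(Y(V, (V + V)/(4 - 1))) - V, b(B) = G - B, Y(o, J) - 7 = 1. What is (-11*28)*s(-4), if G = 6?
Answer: -616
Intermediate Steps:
Y(o, J) = 8 (Y(o, J) = 7 + 1 = 8)
b(B) = 6 - B
s(V) = -2 - V (s(V) = (6 - 1*8) - V = (6 - 8) - V = -2 - V)
(-11*28)*s(-4) = (-11*28)*(-2 - 1*(-4)) = -308*(-2 + 4) = -308*2 = -616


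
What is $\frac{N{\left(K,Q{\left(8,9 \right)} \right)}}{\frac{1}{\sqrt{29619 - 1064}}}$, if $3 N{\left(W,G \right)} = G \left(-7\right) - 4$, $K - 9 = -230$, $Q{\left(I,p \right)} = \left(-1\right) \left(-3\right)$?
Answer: $- \frac{25 \sqrt{28555}}{3} \approx -1408.2$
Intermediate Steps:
$Q{\left(I,p \right)} = 3$
$K = -221$ ($K = 9 - 230 = -221$)
$N{\left(W,G \right)} = - \frac{4}{3} - \frac{7 G}{3}$ ($N{\left(W,G \right)} = \frac{G \left(-7\right) - 4}{3} = \frac{- 7 G - 4}{3} = \frac{-4 - 7 G}{3} = - \frac{4}{3} - \frac{7 G}{3}$)
$\frac{N{\left(K,Q{\left(8,9 \right)} \right)}}{\frac{1}{\sqrt{29619 - 1064}}} = \frac{- \frac{4}{3} - 7}{\frac{1}{\sqrt{29619 - 1064}}} = \frac{- \frac{4}{3} - 7}{\frac{1}{\sqrt{28555}}} = - \frac{25}{3 \frac{\sqrt{28555}}{28555}} = - \frac{25 \sqrt{28555}}{3}$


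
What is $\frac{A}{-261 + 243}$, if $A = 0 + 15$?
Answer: $- \frac{5}{6} \approx -0.83333$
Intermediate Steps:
$A = 15$
$\frac{A}{-261 + 243} = \frac{1}{-261 + 243} \cdot 15 = \frac{1}{-18} \cdot 15 = \left(- \frac{1}{18}\right) 15 = - \frac{5}{6}$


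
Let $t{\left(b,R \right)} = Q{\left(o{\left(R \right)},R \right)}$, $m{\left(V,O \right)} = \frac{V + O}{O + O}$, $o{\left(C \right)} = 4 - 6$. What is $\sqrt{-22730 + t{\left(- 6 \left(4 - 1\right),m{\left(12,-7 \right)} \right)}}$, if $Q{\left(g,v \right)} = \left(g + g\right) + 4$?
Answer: $i \sqrt{22730} \approx 150.76 i$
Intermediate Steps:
$o{\left(C \right)} = -2$ ($o{\left(C \right)} = 4 - 6 = -2$)
$m{\left(V,O \right)} = \frac{O + V}{2 O}$
$Q{\left(g,v \right)} = 4 + 2 g$ ($Q{\left(g,v \right)} = 2 g + 4 = 4 + 2 g$)
$t{\left(b,R \right)} = 0$ ($t{\left(b,R \right)} = 4 + 2 \left(-2\right) = 4 - 4 = 0$)
$\sqrt{-22730 + t{\left(- 6 \left(4 - 1\right),m{\left(12,-7 \right)} \right)}} = \sqrt{-22730 + 0} = \sqrt{-22730} = i \sqrt{22730}$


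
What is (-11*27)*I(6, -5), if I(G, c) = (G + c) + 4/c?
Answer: -297/5 ≈ -59.400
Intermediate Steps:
I(G, c) = G + c + 4/c
(-11*27)*I(6, -5) = (-11*27)*(6 - 5 + 4/(-5)) = -297*(6 - 5 + 4*(-⅕)) = -297*(6 - 5 - ⅘) = -297*⅕ = -297/5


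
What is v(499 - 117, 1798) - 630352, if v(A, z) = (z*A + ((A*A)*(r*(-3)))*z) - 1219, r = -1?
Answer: 787169321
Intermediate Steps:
v(A, z) = -1219 + A*z + 3*z*A**2 (v(A, z) = (z*A + ((A*A)*(-1*(-3)))*z) - 1219 = (A*z + (A**2*3)*z) - 1219 = (A*z + (3*A**2)*z) - 1219 = (A*z + 3*z*A**2) - 1219 = -1219 + A*z + 3*z*A**2)
v(499 - 117, 1798) - 630352 = (-1219 + (499 - 117)*1798 + 3*1798*(499 - 117)**2) - 630352 = (-1219 + 382*1798 + 3*1798*382**2) - 630352 = (-1219 + 686836 + 3*1798*145924) - 630352 = (-1219 + 686836 + 787114056) - 630352 = 787799673 - 630352 = 787169321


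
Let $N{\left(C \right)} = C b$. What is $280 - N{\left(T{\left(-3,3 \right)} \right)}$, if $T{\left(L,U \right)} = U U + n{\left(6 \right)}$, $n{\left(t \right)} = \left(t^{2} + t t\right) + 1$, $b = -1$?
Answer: $362$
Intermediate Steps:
$n{\left(t \right)} = 1 + 2 t^{2}$ ($n{\left(t \right)} = \left(t^{2} + t^{2}\right) + 1 = 2 t^{2} + 1 = 1 + 2 t^{2}$)
$T{\left(L,U \right)} = 73 + U^{2}$ ($T{\left(L,U \right)} = U U + \left(1 + 2 \cdot 6^{2}\right) = U^{2} + \left(1 + 2 \cdot 36\right) = U^{2} + \left(1 + 72\right) = U^{2} + 73 = 73 + U^{2}$)
$N{\left(C \right)} = - C$ ($N{\left(C \right)} = C \left(-1\right) = - C$)
$280 - N{\left(T{\left(-3,3 \right)} \right)} = 280 - - (73 + 3^{2}) = 280 - - (73 + 9) = 280 - \left(-1\right) 82 = 280 - -82 = 280 + 82 = 362$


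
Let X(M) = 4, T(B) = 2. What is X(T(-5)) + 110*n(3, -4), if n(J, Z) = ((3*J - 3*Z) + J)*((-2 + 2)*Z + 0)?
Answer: 4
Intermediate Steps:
n(J, Z) = 0 (n(J, Z) = ((-3*Z + 3*J) + J)*(0*Z + 0) = (-3*Z + 4*J)*(0 + 0) = (-3*Z + 4*J)*0 = 0)
X(T(-5)) + 110*n(3, -4) = 4 + 110*0 = 4 + 0 = 4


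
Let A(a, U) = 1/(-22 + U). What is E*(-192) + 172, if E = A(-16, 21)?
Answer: 364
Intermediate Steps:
E = -1 (E = 1/(-22 + 21) = 1/(-1) = -1)
E*(-192) + 172 = -1*(-192) + 172 = 192 + 172 = 364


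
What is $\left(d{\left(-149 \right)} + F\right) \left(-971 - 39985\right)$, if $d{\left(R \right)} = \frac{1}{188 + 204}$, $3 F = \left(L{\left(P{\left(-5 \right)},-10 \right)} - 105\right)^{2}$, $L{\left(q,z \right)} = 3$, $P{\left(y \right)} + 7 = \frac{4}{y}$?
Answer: $- \frac{13919480223}{98} \approx -1.4204 \cdot 10^{8}$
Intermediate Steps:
$P{\left(y \right)} = -7 + \frac{4}{y}$
$F = 3468$ ($F = \frac{\left(3 - 105\right)^{2}}{3} = \frac{\left(-102\right)^{2}}{3} = \frac{1}{3} \cdot 10404 = 3468$)
$d{\left(R \right)} = \frac{1}{392}$
$\left(d{\left(-149 \right)} + F\right) \left(-971 - 39985\right) = \left(\frac{1}{392} + 3468\right) \left(-971 - 39985\right) = \frac{1359457}{392} \left(-40956\right) = - \frac{13919480223}{98}$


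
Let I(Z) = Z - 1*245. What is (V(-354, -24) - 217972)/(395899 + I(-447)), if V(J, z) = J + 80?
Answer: -218246/395207 ≈ -0.55223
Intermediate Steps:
I(Z) = -245 + Z (I(Z) = Z - 245 = -245 + Z)
V(J, z) = 80 + J
(V(-354, -24) - 217972)/(395899 + I(-447)) = ((80 - 354) - 217972)/(395899 + (-245 - 447)) = (-274 - 217972)/(395899 - 692) = -218246/395207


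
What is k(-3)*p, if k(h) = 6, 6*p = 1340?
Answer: 1340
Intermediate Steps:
p = 670/3 (p = (1/6)*1340 = 670/3 ≈ 223.33)
k(-3)*p = 6*(670/3) = 1340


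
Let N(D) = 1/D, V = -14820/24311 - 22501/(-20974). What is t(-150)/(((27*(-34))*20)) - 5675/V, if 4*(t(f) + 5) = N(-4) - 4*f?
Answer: -283348969486796263/23127443867520 ≈ -12252.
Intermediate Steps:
V = 236187131/509898914 (V = -14820*1/24311 - 22501*(-1/20974) = -14820/24311 + 22501/20974 = 236187131/509898914 ≈ 0.46320)
N(D) = 1/D
t(f) = -81/16 - f (t(f) = -5 + (1/(-4) - 4*f)/4 = -5 + (-¼ - 4*f)/4 = -5 + (-1/16 - f) = -81/16 - f)
t(-150)/(((27*(-34))*20)) - 5675/V = (-81/16 - 1*(-150))/(((27*(-34))*20)) - 5675/236187131/509898914 = (-81/16 + 150)/((-918*20)) - 5675*509898914/236187131 = (2319/16)/(-18360) - 2893676336950/236187131 = (2319/16)*(-1/18360) - 2893676336950/236187131 = -773/97920 - 2893676336950/236187131 = -283348969486796263/23127443867520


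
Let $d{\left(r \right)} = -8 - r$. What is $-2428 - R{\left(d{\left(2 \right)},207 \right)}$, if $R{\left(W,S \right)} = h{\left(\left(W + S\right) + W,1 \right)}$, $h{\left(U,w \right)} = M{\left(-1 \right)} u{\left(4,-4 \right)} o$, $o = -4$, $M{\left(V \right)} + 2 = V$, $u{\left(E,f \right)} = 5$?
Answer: $-2488$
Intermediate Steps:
$M{\left(V \right)} = -2 + V$
$h{\left(U,w \right)} = 60$ ($h{\left(U,w \right)} = \left(-2 - 1\right) 5 \left(-4\right) = \left(-3\right) 5 \left(-4\right) = \left(-15\right) \left(-4\right) = 60$)
$R{\left(W,S \right)} = 60$
$-2428 - R{\left(d{\left(2 \right)},207 \right)} = -2428 - 60 = -2488$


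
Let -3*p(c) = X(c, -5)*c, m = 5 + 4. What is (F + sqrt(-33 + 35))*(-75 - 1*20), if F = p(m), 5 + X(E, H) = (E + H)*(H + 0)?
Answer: -7125 - 95*sqrt(2) ≈ -7259.4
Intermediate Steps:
X(E, H) = -5 + H*(E + H) (X(E, H) = -5 + (E + H)*(H + 0) = -5 + (E + H)*H = -5 + H*(E + H))
m = 9
p(c) = -c*(20 - 5*c)/3 (p(c) = -(-5 + (-5)**2 + c*(-5))*c/3 = -(-5 + 25 - 5*c)*c/3 = -(20 - 5*c)*c/3 = -c*(20 - 5*c)/3)
F = 75 (F = (5/3)*9*(-4 + 9) = (5/3)*9*5 = 75)
(F + sqrt(-33 + 35))*(-75 - 1*20) = (75 + sqrt(-33 + 35))*(-75 - 1*20) = (75 + sqrt(2))*(-75 - 20) = (75 + sqrt(2))*(-95) = -7125 - 95*sqrt(2)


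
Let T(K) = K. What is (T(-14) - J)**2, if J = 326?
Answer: 115600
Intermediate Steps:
(T(-14) - J)**2 = (-14 - 1*326)**2 = (-14 - 326)**2 = (-340)**2 = 115600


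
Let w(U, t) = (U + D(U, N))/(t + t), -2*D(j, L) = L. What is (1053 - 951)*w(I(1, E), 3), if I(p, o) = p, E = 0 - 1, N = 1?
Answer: 17/2 ≈ 8.5000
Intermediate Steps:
D(j, L) = -L/2
E = -1
w(U, t) = (-½ + U)/(2*t) (w(U, t) = (U - ½*1)/(t + t) = (U - ½)/((2*t)) = (-½ + U)*(1/(2*t)) = (-½ + U)/(2*t))
(1053 - 951)*w(I(1, E), 3) = (1053 - 951)*((¼)*(-1 + 2*1)/3) = 102*((¼)*(⅓)*(-1 + 2)) = 102*((¼)*(⅓)*1) = 102*(1/12) = 17/2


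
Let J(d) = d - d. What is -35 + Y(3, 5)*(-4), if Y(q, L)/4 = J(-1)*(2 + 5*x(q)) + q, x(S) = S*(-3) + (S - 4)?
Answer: -83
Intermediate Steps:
x(S) = -4 - 2*S (x(S) = -3*S + (-4 + S) = -4 - 2*S)
J(d) = 0
Y(q, L) = 4*q (Y(q, L) = 4*(0*(2 + 5*(-4 - 2*q)) + q) = 4*(0*(2 + (-20 - 10*q)) + q) = 4*(0*(-18 - 10*q) + q) = 4*(0 + q) = 4*q)
-35 + Y(3, 5)*(-4) = -35 + (4*3)*(-4) = -35 + 12*(-4) = -35 - 48 = -83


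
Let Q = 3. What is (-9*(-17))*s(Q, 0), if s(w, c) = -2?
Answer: -306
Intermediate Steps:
(-9*(-17))*s(Q, 0) = -9*(-17)*(-2) = 153*(-2) = -306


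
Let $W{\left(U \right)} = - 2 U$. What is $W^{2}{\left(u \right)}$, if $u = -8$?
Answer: $256$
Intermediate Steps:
$W^{2}{\left(u \right)} = \left(\left(-2\right) \left(-8\right)\right)^{2} = 16^{2} = 256$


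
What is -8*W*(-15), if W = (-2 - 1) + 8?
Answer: 600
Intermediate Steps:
W = 5 (W = -3 + 8 = 5)
-8*W*(-15) = -8*5*(-15) = -40*(-15) = 600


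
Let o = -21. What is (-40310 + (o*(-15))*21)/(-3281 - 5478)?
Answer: 33695/8759 ≈ 3.8469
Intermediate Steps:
(-40310 + (o*(-15))*21)/(-3281 - 5478) = (-40310 - 21*(-15)*21)/(-3281 - 5478) = (-40310 + 315*21)/(-8759) = (-40310 + 6615)*(-1/8759) = -33695*(-1/8759) = 33695/8759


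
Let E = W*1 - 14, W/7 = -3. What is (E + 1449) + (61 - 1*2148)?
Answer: -673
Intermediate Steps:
W = -21 (W = 7*(-3) = -21)
E = -35 (E = -21*1 - 14 = -21 - 14 = -35)
(E + 1449) + (61 - 1*2148) = (-35 + 1449) + (61 - 1*2148) = 1414 + (61 - 2148) = 1414 - 2087 = -673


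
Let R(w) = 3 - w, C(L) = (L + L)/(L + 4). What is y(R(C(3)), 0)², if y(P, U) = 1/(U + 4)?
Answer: 1/16 ≈ 0.062500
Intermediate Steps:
C(L) = 2*L/(4 + L) (C(L) = (2*L)/(4 + L) = 2*L/(4 + L))
y(P, U) = 1/(4 + U)
y(R(C(3)), 0)² = (1/(4 + 0))² = (1/4)² = (¼)² = 1/16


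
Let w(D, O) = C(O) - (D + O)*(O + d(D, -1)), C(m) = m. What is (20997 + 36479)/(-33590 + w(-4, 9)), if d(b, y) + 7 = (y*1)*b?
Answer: -57476/33611 ≈ -1.7100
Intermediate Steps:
d(b, y) = -7 + b*y (d(b, y) = -7 + (y*1)*b = -7 + y*b = -7 + b*y)
w(D, O) = O - (D + O)*(-7 + O - D) (w(D, O) = O - (D + O)*(O + (-7 + D*(-1))) = O - (D + O)*(O + (-7 - D)) = O - (D + O)*(-7 + O - D))
(20997 + 36479)/(-33590 + w(-4, 9)) = (20997 + 36479)/(-33590 + ((-4)**2 - 1*9**2 + 7*(-4) + 8*9)) = 57476/(-33590 + (16 - 1*81 - 28 + 72)) = 57476/(-33590 + (16 - 81 - 28 + 72)) = 57476/(-33590 - 21) = 57476/(-33611) = 57476*(-1/33611) = -57476/33611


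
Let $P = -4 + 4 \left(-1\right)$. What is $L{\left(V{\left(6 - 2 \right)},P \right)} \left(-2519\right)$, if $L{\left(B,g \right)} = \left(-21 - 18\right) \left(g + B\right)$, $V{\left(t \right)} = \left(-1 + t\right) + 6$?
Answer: $98241$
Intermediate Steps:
$P = -8$ ($P = -4 - 4 = -8$)
$V{\left(t \right)} = 5 + t$
$L{\left(B,g \right)} = - 39 B - 39 g$ ($L{\left(B,g \right)} = - 39 \left(B + g\right) = - 39 B - 39 g$)
$L{\left(V{\left(6 - 2 \right)},P \right)} \left(-2519\right) = \left(- 39 \left(5 + \left(6 - 2\right)\right) - -312\right) \left(-2519\right) = \left(- 39 \left(5 + 4\right) + 312\right) \left(-2519\right) = \left(\left(-39\right) 9 + 312\right) \left(-2519\right) = \left(-351 + 312\right) \left(-2519\right) = \left(-39\right) \left(-2519\right) = 98241$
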